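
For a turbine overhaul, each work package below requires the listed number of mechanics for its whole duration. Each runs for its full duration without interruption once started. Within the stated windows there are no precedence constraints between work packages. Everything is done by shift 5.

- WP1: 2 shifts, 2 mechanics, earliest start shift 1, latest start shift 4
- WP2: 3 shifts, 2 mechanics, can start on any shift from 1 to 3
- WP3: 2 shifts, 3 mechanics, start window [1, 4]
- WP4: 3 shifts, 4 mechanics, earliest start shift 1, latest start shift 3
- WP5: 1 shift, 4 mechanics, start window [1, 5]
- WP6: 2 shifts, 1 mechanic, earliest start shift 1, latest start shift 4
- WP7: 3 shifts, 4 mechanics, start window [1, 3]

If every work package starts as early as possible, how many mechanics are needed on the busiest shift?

20

Early-start schedule: WP1@1, WP2@1, WP3@1, WP4@1, WP5@1, WP6@1, WP7@1.
Load per shift: shift 1: 20, shift 2: 16, shift 3: 10, shift 4: 0, shift 5: 0.
Peak is 20.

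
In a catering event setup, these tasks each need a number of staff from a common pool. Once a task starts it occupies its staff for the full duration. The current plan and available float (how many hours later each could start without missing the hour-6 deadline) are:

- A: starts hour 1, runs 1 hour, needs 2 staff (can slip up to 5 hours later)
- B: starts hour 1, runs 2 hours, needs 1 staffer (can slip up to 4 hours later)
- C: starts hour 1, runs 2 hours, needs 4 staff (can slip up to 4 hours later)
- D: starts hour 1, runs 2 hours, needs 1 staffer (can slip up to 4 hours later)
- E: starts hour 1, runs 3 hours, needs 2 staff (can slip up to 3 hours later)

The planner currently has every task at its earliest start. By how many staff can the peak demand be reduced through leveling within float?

Early-start peak: h1:10  h2:8  h3:2  h4:0  h5:0  h6:0 ⇒ 10.
Leveled (A@1, B@1, C@5, D@1, E@2): h1:4  h2:4  h3:2  h4:2  h5:4  h6:4 ⇒ 4.
Reduction 10 − 4 = 6.

6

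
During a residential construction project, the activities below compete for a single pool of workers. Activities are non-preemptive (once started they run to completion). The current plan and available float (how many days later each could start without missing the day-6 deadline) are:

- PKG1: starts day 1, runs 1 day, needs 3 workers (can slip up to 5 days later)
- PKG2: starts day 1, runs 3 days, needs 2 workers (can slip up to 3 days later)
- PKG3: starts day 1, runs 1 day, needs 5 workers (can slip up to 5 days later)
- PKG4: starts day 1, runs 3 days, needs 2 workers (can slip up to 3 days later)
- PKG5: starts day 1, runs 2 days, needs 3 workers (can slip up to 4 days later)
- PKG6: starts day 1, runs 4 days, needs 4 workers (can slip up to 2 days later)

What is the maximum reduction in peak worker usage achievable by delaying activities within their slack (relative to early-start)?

11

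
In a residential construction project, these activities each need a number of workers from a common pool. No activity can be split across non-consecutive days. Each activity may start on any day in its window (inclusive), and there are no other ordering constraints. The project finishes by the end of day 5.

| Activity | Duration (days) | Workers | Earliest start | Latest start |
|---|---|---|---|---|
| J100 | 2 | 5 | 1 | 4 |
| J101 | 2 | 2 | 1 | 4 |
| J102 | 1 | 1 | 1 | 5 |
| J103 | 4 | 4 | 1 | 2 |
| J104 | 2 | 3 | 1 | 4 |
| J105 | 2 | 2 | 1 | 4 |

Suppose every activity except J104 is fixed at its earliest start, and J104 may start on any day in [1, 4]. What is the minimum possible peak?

14

J104@1: d1:17  d2:16  d3:4  d4:4  d5:0 → peak 17
J104@2: d1:14  d2:16  d3:7  d4:4  d5:0 → peak 16
J104@3: d1:14  d2:13  d3:7  d4:7  d5:0 → peak 14
J104@4: d1:14  d2:13  d3:4  d4:7  d5:3 → peak 14
Best is J104@3, peak 14.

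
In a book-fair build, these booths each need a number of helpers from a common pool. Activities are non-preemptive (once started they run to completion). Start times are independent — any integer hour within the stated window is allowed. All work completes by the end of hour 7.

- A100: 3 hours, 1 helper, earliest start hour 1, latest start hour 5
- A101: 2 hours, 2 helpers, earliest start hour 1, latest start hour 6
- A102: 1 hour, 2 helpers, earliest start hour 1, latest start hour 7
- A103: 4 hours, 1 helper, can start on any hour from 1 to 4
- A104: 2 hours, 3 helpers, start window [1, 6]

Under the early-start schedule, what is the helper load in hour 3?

At early start, hour 3 has: A100, A103.
Demand: 1 + 1 = 2.

2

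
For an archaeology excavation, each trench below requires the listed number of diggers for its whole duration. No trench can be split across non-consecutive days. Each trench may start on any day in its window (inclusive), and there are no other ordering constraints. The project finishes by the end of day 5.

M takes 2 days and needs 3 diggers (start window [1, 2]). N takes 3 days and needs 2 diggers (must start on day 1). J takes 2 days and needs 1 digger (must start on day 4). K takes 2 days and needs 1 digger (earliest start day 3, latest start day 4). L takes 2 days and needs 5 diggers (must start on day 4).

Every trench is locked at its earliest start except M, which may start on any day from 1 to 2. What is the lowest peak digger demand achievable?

7

M@1: d1:5  d2:5  d3:3  d4:7  d5:6 → peak 7
M@2: d1:2  d2:5  d3:6  d4:7  d5:6 → peak 7
Best is M@1, peak 7.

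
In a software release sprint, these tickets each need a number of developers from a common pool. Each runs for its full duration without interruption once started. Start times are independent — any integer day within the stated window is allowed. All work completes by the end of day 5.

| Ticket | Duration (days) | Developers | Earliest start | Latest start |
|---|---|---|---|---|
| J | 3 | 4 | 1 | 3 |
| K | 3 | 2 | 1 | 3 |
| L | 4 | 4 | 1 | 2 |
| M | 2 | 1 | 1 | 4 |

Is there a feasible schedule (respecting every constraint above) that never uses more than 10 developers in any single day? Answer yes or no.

Schedule J@1, K@1, L@1, M@4: d1:10  d2:10  d3:10  d4:5  d5:1 — peak 10 ≤ 10.

yes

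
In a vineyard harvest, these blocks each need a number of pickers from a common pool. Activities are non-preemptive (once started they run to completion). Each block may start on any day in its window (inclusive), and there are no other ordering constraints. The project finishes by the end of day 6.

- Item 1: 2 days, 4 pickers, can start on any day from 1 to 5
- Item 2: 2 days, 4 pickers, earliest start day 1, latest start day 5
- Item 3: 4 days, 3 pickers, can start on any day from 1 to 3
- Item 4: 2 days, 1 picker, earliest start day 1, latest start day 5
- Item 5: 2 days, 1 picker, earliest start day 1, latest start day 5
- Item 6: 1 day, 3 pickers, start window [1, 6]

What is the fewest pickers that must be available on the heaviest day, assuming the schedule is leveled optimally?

Early-start (Item 1@1, Item 2@1, Item 3@1, Item 4@1, Item 5@1, Item 6@1) gives peak 16: d1:16  d2:13  d3:3  d4:3  d5:0  d6:0.
Shift Item 2→3, Item 4→5, Item 5→5, Item 6→5.
Schedule Item 1@1, Item 2@3, Item 3@1, Item 4@5, Item 5@5, Item 6@5: d1:7  d2:7  d3:7  d4:7  d5:5  d6:2 — peak 7.

7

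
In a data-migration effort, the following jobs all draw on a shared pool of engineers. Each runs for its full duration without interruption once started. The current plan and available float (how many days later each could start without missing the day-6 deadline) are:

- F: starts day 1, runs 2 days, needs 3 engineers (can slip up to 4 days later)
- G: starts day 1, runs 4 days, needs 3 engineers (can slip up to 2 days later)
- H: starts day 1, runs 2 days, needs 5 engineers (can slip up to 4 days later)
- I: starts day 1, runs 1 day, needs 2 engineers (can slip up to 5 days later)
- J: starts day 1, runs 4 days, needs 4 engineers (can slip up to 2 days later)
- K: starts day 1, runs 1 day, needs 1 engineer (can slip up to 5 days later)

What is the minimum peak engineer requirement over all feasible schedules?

Early-start (F@1, G@1, H@1, I@1, J@1, K@1) gives peak 18: d1:18  d2:15  d3:7  d4:7  d5:0  d6:0.
Shift H→5, J→3.
Schedule F@1, G@1, H@5, I@1, J@3, K@1: d1:9  d2:6  d3:7  d4:7  d5:9  d6:9 — peak 9.

9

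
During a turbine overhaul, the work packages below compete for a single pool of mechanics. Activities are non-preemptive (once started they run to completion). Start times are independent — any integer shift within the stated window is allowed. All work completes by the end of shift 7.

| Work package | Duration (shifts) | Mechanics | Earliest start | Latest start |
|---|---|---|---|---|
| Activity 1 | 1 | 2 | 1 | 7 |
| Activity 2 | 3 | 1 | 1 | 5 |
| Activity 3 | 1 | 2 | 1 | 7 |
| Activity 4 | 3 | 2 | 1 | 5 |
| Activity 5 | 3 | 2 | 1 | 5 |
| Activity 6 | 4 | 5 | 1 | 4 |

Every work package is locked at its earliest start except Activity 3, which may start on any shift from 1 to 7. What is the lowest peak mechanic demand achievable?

12

Activity 3@1: s1:14  s2:10  s3:10  s4:5  s5:0  s6:0  s7:0 → peak 14
Activity 3@2: s1:12  s2:12  s3:10  s4:5  s5:0  s6:0  s7:0 → peak 12
Activity 3@3: s1:12  s2:10  s3:12  s4:5  s5:0  s6:0  s7:0 → peak 12
Activity 3@4: s1:12  s2:10  s3:10  s4:7  s5:0  s6:0  s7:0 → peak 12
Activity 3@5: s1:12  s2:10  s3:10  s4:5  s5:2  s6:0  s7:0 → peak 12
Activity 3@6: s1:12  s2:10  s3:10  s4:5  s5:0  s6:2  s7:0 → peak 12
Activity 3@7: s1:12  s2:10  s3:10  s4:5  s5:0  s6:0  s7:2 → peak 12
Best is Activity 3@2, peak 12.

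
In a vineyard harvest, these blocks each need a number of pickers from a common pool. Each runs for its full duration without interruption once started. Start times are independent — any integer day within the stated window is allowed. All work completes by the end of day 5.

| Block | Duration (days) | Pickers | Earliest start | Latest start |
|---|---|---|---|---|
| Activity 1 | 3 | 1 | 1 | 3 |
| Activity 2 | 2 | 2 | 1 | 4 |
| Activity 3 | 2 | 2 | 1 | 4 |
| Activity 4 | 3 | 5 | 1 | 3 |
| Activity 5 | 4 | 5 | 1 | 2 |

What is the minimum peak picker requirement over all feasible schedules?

11

Early-start (Activity 1@1, Activity 2@1, Activity 3@1, Activity 4@1, Activity 5@1) gives peak 15: d1:15  d2:15  d3:11  d4:5  d5:0.
Shift Activity 4→3.
Schedule Activity 1@1, Activity 2@1, Activity 3@1, Activity 4@3, Activity 5@1: d1:10  d2:10  d3:11  d4:10  d5:5 — peak 11.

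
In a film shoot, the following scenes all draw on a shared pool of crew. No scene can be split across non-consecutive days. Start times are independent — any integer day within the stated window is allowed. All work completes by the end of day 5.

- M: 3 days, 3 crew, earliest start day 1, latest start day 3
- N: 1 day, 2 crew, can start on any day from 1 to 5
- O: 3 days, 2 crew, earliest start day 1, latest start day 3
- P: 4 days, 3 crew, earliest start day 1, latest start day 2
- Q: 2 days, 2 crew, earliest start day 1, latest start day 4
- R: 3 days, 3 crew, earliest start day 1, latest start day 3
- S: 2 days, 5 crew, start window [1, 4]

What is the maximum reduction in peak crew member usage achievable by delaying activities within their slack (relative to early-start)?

9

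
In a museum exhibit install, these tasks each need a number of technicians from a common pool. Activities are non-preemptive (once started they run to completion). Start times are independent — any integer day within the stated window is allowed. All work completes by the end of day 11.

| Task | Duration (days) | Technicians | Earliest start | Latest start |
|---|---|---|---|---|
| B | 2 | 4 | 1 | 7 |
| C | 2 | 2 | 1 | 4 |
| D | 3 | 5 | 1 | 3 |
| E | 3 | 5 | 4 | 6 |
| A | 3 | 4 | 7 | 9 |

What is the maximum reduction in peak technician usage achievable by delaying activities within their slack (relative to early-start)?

5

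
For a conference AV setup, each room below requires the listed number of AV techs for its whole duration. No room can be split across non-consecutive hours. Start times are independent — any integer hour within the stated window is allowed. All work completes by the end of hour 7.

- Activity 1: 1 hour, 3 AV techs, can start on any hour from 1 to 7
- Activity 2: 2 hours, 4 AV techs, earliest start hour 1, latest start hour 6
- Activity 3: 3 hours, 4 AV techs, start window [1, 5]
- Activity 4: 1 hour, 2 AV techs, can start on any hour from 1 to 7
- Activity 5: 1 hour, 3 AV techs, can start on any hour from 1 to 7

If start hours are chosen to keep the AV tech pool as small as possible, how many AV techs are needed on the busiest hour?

Early-start (Activity 1@1, Activity 2@1, Activity 3@1, Activity 4@1, Activity 5@1) gives peak 16: h1:16  h2:8  h3:4  h4:0  h5:0  h6:0  h7:0.
Shift Activity 2→2, Activity 3→4, Activity 5→7.
Schedule Activity 1@1, Activity 2@2, Activity 3@4, Activity 4@1, Activity 5@7: h1:5  h2:4  h3:4  h4:4  h5:4  h6:4  h7:3 — peak 5.

5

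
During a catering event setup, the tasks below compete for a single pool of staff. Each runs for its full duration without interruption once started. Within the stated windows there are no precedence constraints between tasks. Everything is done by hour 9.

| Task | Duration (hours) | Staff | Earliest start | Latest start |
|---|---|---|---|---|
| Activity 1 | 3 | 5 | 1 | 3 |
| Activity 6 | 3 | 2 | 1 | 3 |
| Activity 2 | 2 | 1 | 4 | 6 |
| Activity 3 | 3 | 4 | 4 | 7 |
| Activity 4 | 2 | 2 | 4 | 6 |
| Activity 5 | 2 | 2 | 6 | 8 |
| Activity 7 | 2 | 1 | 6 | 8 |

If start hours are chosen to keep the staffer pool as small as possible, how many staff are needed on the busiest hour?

7

Schedule Activity 1@1, Activity 6@1, Activity 2@4, Activity 3@4, Activity 4@4, Activity 5@6, Activity 7@6: h1:7  h2:7  h3:7  h4:7  h5:7  h6:7  h7:3  h8:0  h9:0 — peak 7.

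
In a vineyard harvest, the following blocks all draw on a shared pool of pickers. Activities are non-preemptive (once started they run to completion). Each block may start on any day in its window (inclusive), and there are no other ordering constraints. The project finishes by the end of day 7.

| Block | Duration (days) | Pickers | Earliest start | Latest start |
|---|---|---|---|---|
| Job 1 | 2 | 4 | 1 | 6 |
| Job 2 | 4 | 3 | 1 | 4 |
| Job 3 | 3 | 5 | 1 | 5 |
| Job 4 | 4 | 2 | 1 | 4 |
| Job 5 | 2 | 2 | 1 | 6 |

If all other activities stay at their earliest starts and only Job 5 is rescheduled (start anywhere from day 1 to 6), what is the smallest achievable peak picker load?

14

Job 5@1: d1:16  d2:16  d3:10  d4:5  d5:0  d6:0  d7:0 → peak 16
Job 5@2: d1:14  d2:16  d3:12  d4:5  d5:0  d6:0  d7:0 → peak 16
Job 5@3: d1:14  d2:14  d3:12  d4:7  d5:0  d6:0  d7:0 → peak 14
Job 5@4: d1:14  d2:14  d3:10  d4:7  d5:2  d6:0  d7:0 → peak 14
Job 5@5: d1:14  d2:14  d3:10  d4:5  d5:2  d6:2  d7:0 → peak 14
Job 5@6: d1:14  d2:14  d3:10  d4:5  d5:0  d6:2  d7:2 → peak 14
Best is Job 5@3, peak 14.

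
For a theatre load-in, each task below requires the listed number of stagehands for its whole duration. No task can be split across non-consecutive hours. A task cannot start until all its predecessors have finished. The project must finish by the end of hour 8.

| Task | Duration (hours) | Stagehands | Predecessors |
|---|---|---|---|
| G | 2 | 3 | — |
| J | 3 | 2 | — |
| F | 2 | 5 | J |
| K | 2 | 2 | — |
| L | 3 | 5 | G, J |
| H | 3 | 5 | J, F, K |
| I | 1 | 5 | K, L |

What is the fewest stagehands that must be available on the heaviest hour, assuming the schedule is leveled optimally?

Schedule G@1, J@1, F@4, K@1, L@4, H@6, I@7: h1:7  h2:7  h3:2  h4:10  h5:10  h6:10  h7:10  h8:5 — peak 10.

10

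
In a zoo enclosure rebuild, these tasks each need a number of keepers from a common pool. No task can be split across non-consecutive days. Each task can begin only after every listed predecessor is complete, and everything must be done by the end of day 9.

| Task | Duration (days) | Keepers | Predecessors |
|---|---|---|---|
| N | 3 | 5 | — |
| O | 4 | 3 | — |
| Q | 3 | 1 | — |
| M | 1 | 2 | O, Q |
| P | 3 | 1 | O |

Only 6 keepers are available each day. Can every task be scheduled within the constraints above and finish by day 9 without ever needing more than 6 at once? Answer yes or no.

yes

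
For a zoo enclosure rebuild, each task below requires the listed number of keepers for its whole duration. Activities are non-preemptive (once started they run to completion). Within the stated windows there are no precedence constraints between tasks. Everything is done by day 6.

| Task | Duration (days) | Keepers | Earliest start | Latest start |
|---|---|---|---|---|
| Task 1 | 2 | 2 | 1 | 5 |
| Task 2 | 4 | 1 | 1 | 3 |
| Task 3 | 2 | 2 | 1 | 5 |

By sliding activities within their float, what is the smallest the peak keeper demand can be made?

3

Early-start (Task 1@1, Task 2@1, Task 3@1) gives peak 5: d1:5  d2:5  d3:1  d4:1  d5:0  d6:0.
Shift Task 3→3.
Schedule Task 1@1, Task 2@1, Task 3@3: d1:3  d2:3  d3:3  d4:3  d5:0  d6:0 — peak 3.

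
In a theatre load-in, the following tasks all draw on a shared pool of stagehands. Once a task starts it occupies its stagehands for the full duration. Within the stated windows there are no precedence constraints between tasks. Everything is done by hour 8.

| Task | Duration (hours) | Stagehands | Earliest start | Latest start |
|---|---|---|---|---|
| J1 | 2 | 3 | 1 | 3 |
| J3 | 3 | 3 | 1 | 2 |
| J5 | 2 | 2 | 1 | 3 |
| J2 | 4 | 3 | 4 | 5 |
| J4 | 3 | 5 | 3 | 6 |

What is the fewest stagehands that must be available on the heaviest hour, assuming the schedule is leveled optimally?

8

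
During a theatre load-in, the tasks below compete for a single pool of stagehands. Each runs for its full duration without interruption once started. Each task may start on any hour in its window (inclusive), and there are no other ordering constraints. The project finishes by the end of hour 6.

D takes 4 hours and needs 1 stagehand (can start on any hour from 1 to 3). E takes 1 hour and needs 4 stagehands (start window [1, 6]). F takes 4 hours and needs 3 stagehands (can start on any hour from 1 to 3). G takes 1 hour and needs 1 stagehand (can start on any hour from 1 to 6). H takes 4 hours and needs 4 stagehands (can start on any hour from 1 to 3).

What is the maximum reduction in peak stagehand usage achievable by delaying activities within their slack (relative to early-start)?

Early-start peak: h1:13  h2:8  h3:8  h4:8  h5:0  h6:0 ⇒ 13.
Leveled (D@1, E@1, F@1, G@2, H@3): h1:8  h2:5  h3:8  h4:8  h5:4  h6:4 ⇒ 8.
Reduction 13 − 8 = 5.

5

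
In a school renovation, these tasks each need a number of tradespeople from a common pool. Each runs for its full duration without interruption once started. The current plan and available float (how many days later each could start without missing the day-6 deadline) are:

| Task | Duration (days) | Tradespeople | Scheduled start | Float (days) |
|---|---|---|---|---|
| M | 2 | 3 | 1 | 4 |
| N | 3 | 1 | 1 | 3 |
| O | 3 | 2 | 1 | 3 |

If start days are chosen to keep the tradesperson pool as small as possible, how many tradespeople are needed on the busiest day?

Early-start (M@1, N@1, O@1) gives peak 6: d1:6  d2:6  d3:3  d4:0  d5:0  d6:0.
Shift N→3, O→3.
Schedule M@1, N@3, O@3: d1:3  d2:3  d3:3  d4:3  d5:3  d6:0 — peak 3.
Total tradesperson-days = 15 over 6 days ⇒ peak ≥ ⌈15/6⌉ = 3, so 3 is optimal.

3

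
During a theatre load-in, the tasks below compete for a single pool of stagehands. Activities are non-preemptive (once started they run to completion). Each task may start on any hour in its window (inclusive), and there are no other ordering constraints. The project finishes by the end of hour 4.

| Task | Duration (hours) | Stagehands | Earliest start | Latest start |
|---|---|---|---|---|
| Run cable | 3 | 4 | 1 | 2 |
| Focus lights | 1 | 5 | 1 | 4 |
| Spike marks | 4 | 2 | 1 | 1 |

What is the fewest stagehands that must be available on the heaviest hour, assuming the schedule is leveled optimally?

7

Early-start (Run cable@1, Focus lights@1, Spike marks@1) gives peak 11: h1:11  h2:6  h3:6  h4:2.
Shift Focus lights→4.
Schedule Run cable@1, Focus lights@4, Spike marks@1: h1:6  h2:6  h3:6  h4:7 — peak 7.
Total stagehand-hours = 25 over 4 hours ⇒ peak ≥ ⌈25/4⌉ = 7, so 7 is optimal.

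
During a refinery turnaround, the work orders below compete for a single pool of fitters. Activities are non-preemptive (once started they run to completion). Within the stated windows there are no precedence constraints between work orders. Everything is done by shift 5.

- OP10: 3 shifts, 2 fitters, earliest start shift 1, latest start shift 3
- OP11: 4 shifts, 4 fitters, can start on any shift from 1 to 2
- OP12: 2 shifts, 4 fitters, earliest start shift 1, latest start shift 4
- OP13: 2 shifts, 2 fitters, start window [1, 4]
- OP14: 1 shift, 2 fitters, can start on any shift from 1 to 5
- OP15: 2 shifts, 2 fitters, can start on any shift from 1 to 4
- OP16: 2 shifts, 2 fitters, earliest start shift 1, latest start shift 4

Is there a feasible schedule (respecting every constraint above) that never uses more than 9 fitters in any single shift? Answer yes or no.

no

The minimum achievable peak is 10; 9 < 10, so no feasible schedule stays within the cap.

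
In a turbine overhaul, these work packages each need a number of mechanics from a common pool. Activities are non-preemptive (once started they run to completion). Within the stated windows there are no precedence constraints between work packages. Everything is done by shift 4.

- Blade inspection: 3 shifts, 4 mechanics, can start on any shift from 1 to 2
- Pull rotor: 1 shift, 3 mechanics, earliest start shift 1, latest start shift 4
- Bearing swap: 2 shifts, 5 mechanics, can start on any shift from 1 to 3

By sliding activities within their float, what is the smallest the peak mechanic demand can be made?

Early-start (Blade inspection@1, Pull rotor@1, Bearing swap@1) gives peak 12: s1:12  s2:9  s3:4  s4:0.
Shift Bearing swap→2.
Schedule Blade inspection@1, Pull rotor@1, Bearing swap@2: s1:7  s2:9  s3:9  s4:0 — peak 9.
No arrangement of the 24 feasible schedules does better.

9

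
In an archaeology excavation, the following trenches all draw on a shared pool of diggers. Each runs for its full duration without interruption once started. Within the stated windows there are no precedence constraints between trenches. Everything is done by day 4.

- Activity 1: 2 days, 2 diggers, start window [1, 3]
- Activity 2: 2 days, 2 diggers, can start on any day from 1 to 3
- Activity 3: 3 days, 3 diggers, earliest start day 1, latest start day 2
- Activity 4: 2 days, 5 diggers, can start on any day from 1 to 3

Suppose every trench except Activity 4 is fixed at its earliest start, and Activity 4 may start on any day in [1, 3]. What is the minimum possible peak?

8

Activity 4@1: d1:12  d2:12  d3:3  d4:0 → peak 12
Activity 4@2: d1:7  d2:12  d3:8  d4:0 → peak 12
Activity 4@3: d1:7  d2:7  d3:8  d4:5 → peak 8
Best is Activity 4@3, peak 8.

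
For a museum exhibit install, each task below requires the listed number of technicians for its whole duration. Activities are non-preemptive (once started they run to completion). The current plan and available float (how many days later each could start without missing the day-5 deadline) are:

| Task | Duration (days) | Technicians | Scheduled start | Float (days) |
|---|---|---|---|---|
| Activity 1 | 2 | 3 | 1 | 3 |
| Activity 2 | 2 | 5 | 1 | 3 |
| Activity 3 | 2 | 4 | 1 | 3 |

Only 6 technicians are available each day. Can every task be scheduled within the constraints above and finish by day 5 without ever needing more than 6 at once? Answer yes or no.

no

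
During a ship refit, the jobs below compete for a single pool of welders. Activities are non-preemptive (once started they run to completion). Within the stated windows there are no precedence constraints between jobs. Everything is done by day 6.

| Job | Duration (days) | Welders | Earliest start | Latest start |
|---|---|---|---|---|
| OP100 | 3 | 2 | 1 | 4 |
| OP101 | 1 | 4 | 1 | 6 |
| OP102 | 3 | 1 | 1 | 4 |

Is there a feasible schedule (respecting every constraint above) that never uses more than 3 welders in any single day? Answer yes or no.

The minimum achievable peak is 4; 3 < 4, so no feasible schedule stays within the cap.

no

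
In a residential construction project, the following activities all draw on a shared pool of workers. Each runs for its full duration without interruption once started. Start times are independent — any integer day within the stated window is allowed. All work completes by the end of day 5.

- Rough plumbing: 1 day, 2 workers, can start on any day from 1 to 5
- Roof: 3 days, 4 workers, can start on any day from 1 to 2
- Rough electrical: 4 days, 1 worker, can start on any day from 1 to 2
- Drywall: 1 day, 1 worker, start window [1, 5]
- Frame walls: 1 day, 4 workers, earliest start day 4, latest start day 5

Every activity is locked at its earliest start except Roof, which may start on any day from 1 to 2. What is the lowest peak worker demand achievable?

Roof@1: d1:8  d2:5  d3:5  d4:5  d5:0 → peak 8
Roof@2: d1:4  d2:5  d3:5  d4:9  d5:0 → peak 9
Best is Roof@1, peak 8.

8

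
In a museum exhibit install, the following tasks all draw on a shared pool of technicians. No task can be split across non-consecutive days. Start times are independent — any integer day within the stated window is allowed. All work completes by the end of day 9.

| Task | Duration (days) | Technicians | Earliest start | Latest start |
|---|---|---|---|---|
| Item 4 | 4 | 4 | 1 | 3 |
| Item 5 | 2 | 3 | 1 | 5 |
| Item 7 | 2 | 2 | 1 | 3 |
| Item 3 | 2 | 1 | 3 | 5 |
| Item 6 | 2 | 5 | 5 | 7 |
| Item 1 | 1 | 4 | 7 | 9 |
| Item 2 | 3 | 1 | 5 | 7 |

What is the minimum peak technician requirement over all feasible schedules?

Early-start (Item 4@1, Item 5@1, Item 7@1, Item 3@3, Item 6@5, Item 1@7, Item 2@5) gives peak 9: d1:9  d2:9  d3:5  d4:5  d5:6  d6:6  d7:5  d8:0  d9:0.
Shift Item 5→5, Item 6→7, Item 1→9.
Schedule Item 4@1, Item 5@5, Item 7@1, Item 3@3, Item 6@7, Item 1@9, Item 2@5: d1:6  d2:6  d3:5  d4:5  d5:4  d6:4  d7:6  d8:5  d9:4 — peak 6.

6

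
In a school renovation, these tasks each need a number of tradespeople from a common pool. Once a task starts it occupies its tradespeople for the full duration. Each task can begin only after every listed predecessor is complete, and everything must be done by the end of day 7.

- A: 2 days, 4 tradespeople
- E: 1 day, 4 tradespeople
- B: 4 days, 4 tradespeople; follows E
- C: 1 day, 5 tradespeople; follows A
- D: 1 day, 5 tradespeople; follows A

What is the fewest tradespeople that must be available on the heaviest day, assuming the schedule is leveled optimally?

8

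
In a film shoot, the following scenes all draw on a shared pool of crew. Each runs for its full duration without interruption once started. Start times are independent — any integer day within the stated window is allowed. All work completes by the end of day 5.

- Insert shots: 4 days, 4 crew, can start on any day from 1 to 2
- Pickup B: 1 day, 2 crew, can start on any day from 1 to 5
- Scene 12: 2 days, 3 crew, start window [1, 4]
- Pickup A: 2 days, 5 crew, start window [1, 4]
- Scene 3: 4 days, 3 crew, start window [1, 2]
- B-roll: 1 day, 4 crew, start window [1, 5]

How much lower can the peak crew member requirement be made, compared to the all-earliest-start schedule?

Early-start peak: d1:21  d2:15  d3:7  d4:7  d5:0 ⇒ 21.
Leveled (Insert shots@1, Pickup B@1, Scene 12@1, Pickup A@3, Scene 3@1, B-roll@5): d1:12  d2:10  d3:12  d4:12  d5:4 ⇒ 12.
Reduction 21 − 12 = 9.

9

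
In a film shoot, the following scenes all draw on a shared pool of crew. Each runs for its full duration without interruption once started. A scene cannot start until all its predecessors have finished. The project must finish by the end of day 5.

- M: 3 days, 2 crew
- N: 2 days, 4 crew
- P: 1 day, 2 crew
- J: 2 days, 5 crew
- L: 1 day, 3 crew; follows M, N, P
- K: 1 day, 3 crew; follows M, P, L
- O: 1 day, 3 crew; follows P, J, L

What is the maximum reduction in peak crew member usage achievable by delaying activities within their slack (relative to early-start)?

Early-start peak: d1:13  d2:11  d3:2  d4:3  d5:6 ⇒ 13.
Leveled (M@1, N@1, P@1, J@3, L@4, K@5, O@5): d1:8  d2:6  d3:7  d4:8  d5:6 ⇒ 8.
Reduction 13 − 8 = 5.

5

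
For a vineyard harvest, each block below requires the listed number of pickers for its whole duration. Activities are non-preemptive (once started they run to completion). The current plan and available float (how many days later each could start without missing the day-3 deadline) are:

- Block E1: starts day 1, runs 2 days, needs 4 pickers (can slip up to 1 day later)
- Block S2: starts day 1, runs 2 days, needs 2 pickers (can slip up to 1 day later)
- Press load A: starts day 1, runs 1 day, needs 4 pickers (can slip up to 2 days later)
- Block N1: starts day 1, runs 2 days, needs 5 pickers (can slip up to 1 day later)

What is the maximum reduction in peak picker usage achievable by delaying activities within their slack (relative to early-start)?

Early-start peak: d1:15  d2:11  d3:0 ⇒ 15.
Leveled (Block E1@1, Block S2@1, Press load A@1, Block N1@2): d1:10  d2:11  d3:5 ⇒ 11.
Reduction 15 − 11 = 4.

4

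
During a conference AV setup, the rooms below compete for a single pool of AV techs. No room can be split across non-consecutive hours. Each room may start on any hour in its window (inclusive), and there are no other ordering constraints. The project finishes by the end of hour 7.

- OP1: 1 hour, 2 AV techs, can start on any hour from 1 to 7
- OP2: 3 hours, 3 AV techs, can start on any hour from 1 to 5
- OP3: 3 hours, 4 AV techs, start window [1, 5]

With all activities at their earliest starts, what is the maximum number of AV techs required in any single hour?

Early-start schedule: OP1@1, OP2@1, OP3@1.
Load per hour: hour 1: 9, hour 2: 7, hour 3: 7, hour 4: 0, hour 5: 0, hour 6: 0, hour 7: 0.
Peak is 9.

9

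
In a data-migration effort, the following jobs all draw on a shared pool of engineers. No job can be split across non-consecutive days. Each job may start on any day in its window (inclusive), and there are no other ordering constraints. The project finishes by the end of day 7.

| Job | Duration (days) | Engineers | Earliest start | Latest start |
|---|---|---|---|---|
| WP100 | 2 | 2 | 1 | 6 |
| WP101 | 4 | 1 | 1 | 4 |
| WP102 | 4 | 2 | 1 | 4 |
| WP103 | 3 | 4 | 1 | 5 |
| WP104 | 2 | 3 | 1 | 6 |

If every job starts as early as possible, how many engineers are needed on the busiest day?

12

Early-start schedule: WP100@1, WP101@1, WP102@1, WP103@1, WP104@1.
Load per day: day 1: 12, day 2: 12, day 3: 7, day 4: 3, day 5: 0, day 6: 0, day 7: 0.
Peak is 12.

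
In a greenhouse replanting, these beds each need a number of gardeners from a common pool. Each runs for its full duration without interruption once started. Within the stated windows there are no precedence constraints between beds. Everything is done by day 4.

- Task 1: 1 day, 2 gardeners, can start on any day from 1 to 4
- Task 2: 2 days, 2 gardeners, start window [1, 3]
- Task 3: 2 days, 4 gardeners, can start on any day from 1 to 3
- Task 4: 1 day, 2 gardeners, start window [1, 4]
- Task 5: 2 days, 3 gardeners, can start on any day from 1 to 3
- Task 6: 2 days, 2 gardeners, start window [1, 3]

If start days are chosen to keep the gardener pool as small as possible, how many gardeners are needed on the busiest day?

Early-start (Task 1@1, Task 2@1, Task 3@1, Task 4@1, Task 5@1, Task 6@1) gives peak 15: d1:15  d2:11  d3:0  d4:0.
Shift Task 3→3, Task 4→2, Task 6→3.
Schedule Task 1@1, Task 2@1, Task 3@3, Task 4@2, Task 5@1, Task 6@3: d1:7  d2:7  d3:6  d4:6 — peak 7.
Total gardener-days = 26 over 4 days ⇒ peak ≥ ⌈26/4⌉ = 7, so 7 is optimal.

7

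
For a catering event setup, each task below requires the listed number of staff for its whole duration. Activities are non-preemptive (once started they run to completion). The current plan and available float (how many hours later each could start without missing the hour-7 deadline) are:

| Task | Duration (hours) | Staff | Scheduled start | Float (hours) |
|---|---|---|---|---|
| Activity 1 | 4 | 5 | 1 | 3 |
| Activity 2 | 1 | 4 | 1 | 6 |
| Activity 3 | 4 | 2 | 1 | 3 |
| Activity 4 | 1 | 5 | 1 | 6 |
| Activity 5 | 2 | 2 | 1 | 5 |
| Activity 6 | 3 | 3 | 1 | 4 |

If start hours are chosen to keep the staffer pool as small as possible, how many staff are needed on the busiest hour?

8

Early-start (Activity 1@1, Activity 2@1, Activity 3@1, Activity 4@1, Activity 5@1, Activity 6@1) gives peak 21: h1:21  h2:12  h3:10  h4:7  h5:0  h6:0  h7:0.
Shift Activity 2→5, Activity 3→4, Activity 4→7, Activity 5→5.
Schedule Activity 1@1, Activity 2@5, Activity 3@4, Activity 4@7, Activity 5@5, Activity 6@1: h1:8  h2:8  h3:8  h4:7  h5:8  h6:4  h7:7 — peak 8.
Total staffer-hours = 50 over 7 hours ⇒ peak ≥ ⌈50/7⌉ = 8, so 8 is optimal.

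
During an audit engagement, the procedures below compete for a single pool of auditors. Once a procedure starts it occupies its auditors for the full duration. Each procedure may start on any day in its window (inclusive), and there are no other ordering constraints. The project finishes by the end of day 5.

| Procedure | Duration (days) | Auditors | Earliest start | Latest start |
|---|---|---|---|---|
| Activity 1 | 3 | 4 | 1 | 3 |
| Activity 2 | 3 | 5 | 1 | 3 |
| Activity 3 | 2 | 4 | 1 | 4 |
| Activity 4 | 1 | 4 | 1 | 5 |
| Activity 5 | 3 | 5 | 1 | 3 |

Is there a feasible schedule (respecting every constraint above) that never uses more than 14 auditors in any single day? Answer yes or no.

yes

Schedule Activity 1@1, Activity 2@1, Activity 3@1, Activity 4@4, Activity 5@3: d1:13  d2:13  d3:14  d4:9  d5:5 — peak 14 ≤ 14.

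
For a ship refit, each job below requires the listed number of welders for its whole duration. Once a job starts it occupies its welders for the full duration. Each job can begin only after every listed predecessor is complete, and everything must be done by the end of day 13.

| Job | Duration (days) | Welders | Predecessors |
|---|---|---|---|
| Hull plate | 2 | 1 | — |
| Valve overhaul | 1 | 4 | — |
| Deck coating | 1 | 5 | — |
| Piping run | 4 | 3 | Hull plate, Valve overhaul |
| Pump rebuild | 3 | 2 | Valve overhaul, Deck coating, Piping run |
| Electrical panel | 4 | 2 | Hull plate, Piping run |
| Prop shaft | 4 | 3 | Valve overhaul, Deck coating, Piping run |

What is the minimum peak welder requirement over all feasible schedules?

6

Early-start (Hull plate@1, Valve overhaul@1, Deck coating@1, Piping run@3, Pump rebuild@7, Electrical panel@7, Prop shaft@7) gives peak 10: d1:10  d2:1  d3:3  d4:3  d5:3  d6:3  d7:7  d8:7  d9:7  d10:5  d11:0  d12:0  d13:0.
Shift Deck coating→2, Prop shaft→10.
Schedule Hull plate@1, Valve overhaul@1, Deck coating@2, Piping run@3, Pump rebuild@7, Electrical panel@7, Prop shaft@10: d1:5  d2:6  d3:3  d4:3  d5:3  d6:3  d7:4  d8:4  d9:4  d10:5  d11:3  d12:3  d13:3 — peak 6.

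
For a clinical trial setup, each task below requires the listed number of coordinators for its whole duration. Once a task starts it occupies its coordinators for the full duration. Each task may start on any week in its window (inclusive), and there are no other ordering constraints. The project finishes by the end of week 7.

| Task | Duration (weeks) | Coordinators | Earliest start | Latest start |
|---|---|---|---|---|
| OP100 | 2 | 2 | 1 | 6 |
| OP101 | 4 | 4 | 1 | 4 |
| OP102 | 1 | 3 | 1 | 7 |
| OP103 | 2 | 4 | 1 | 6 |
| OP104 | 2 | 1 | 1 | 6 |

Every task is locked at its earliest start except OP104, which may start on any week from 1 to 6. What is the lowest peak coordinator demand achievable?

13

OP104@1: w1:14  w2:11  w3:4  w4:4  w5:0  w6:0  w7:0 → peak 14
OP104@2: w1:13  w2:11  w3:5  w4:4  w5:0  w6:0  w7:0 → peak 13
OP104@3: w1:13  w2:10  w3:5  w4:5  w5:0  w6:0  w7:0 → peak 13
OP104@4: w1:13  w2:10  w3:4  w4:5  w5:1  w6:0  w7:0 → peak 13
OP104@5: w1:13  w2:10  w3:4  w4:4  w5:1  w6:1  w7:0 → peak 13
OP104@6: w1:13  w2:10  w3:4  w4:4  w5:0  w6:1  w7:1 → peak 13
Best is OP104@2, peak 13.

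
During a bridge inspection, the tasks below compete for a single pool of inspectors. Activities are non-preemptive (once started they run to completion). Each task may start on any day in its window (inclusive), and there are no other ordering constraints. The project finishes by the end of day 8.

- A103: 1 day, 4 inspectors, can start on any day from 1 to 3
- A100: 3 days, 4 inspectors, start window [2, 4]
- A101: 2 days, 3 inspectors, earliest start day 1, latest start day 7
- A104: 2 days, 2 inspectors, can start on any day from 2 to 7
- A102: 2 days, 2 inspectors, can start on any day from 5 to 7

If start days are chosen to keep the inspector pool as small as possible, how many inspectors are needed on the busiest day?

Early-start (A103@1, A100@2, A101@1, A104@2, A102@5) gives peak 9: d1:7  d2:9  d3:6  d4:4  d5:2  d6:2  d7:0  d8:0.
Shift A101→5, A104→7, A102→7.
Schedule A103@1, A100@2, A101@5, A104@7, A102@7: d1:4  d2:4  d3:4  d4:4  d5:3  d6:3  d7:4  d8:4 — peak 4.
Total inspector-days = 30 over 8 days ⇒ peak ≥ ⌈30/8⌉ = 4, so 4 is optimal.

4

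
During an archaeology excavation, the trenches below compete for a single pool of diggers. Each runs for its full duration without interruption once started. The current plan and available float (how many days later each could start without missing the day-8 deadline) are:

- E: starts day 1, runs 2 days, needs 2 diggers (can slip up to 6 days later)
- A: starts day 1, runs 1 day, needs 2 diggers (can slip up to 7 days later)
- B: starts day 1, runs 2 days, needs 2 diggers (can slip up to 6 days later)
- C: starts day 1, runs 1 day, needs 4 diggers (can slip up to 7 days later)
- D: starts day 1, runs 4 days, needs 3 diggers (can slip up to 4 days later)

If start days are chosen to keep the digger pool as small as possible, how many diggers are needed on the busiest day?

Early-start (E@1, A@1, B@1, C@1, D@1) gives peak 13: d1:13  d2:7  d3:3  d4:3  d5:0  d6:0  d7:0  d8:0.
Shift B→2, C→4, D→5.
Schedule E@1, A@1, B@2, C@4, D@5: d1:4  d2:4  d3:2  d4:4  d5:3  d6:3  d7:3  d8:3 — peak 4.
Total digger-days = 26 over 8 days ⇒ peak ≥ ⌈26/8⌉ = 4, so 4 is optimal.

4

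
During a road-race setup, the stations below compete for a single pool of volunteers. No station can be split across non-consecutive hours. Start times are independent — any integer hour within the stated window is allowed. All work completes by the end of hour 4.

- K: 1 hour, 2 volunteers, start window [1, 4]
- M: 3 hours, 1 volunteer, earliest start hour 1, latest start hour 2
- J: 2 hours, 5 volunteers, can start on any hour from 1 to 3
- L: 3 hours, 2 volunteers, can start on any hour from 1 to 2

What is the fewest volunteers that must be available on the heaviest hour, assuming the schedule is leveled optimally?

Early-start (K@1, M@1, J@1, L@1) gives peak 10: h1:10  h2:8  h3:3  h4:0.
Shift L→2.
Schedule K@1, M@1, J@1, L@2: h1:8  h2:8  h3:3  h4:2 — peak 8.

8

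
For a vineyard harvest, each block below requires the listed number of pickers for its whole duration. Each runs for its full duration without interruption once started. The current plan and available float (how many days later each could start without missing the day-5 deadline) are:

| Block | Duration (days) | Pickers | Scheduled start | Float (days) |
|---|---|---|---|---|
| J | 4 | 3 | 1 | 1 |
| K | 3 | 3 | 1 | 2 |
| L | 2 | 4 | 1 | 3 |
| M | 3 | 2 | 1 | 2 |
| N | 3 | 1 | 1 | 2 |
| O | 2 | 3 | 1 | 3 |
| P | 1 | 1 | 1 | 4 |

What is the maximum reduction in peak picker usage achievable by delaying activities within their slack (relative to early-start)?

7

Early-start peak: d1:17  d2:16  d3:9  d4:3  d5:0 ⇒ 17.
Leveled (J@1, K@1, L@1, M@3, N@3, O@4, P@3): d1:10  d2:10  d3:10  d4:9  d5:6 ⇒ 10.
Reduction 17 − 10 = 7.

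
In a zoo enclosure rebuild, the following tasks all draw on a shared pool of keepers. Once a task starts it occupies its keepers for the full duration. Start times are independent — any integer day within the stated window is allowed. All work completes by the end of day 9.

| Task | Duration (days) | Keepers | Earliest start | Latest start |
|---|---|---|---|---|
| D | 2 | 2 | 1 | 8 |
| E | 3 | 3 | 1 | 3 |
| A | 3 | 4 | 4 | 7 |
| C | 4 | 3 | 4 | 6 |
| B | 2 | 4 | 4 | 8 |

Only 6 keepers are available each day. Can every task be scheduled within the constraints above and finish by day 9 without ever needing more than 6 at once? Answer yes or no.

no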